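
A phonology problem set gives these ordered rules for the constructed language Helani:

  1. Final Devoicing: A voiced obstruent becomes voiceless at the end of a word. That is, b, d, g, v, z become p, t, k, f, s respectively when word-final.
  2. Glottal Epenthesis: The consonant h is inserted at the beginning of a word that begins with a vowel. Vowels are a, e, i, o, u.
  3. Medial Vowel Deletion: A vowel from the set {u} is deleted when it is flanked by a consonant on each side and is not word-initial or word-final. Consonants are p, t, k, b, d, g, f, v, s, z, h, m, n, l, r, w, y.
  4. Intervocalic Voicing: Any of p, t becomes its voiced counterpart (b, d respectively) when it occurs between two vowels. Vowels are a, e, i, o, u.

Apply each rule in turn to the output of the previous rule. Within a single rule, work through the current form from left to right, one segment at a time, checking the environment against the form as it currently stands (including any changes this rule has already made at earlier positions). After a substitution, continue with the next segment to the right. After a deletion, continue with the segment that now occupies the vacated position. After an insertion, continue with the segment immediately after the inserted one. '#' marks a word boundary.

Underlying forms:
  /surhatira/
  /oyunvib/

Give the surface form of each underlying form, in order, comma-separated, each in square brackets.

/surhatira/:
  1 Final Devoicing: no change — [surhatira]
  2 Glottal Epenthesis: no change — [surhatira]
  3 Medial Vowel Deletion: [surhatira] → [srhatira]
  4 Intervocalic Voicing: [srhatira] → [srhadira]
/oyunvib/:
  1 Final Devoicing: [oyunvib] → [oyunvip]
  2 Glottal Epenthesis: [oyunvip] → [hoyunvip]
  3 Medial Vowel Deletion: [hoyunvip] → [hoynvip]
  4 Intervocalic Voicing: no change — [hoynvip]

[srhadira], [hoynvip]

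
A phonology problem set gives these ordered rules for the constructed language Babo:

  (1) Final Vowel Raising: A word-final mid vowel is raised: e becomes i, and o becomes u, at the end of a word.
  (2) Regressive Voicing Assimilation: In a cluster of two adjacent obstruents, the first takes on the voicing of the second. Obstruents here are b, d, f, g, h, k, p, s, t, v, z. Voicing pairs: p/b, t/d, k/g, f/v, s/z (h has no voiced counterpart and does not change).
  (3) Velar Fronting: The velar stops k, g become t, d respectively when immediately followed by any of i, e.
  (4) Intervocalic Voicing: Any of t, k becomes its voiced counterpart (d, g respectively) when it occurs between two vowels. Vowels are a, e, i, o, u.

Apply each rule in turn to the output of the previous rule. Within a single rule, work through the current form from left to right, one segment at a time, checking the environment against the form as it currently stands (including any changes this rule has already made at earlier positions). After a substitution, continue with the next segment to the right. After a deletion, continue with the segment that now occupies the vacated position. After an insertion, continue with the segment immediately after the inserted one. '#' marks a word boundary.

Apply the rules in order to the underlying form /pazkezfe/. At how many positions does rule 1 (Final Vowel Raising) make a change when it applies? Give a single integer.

1

(1) Final Vowel Raising: [pazkezfe] → [pazkezfi]
(2) Regressive Voicing Assimilation: [pazkezfi] → [paskesfi]
(3) Velar Fronting: [paskesfi] → [pastesfi]
(4) Intervocalic Voicing: no change — [pastesfi]
Rule 1 changed 1 position(s).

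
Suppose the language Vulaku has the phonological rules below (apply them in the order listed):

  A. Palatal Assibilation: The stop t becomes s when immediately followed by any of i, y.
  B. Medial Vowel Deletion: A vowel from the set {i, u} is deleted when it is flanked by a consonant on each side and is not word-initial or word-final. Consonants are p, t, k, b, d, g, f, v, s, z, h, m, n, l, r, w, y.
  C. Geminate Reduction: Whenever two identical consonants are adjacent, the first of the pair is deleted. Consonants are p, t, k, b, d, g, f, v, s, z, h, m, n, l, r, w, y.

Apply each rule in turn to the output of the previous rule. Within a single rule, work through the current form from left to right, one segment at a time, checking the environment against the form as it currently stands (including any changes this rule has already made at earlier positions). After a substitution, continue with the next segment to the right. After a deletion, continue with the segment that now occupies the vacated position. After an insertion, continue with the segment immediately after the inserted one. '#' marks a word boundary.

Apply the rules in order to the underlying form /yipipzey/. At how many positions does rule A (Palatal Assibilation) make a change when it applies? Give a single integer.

0

A Palatal Assibilation: no change — [yipipzey]
B Medial Vowel Deletion: [yipipzey] → [yppzey]
C Geminate Reduction: [yppzey] → [ypzey]
Rule A changed 0 position(s).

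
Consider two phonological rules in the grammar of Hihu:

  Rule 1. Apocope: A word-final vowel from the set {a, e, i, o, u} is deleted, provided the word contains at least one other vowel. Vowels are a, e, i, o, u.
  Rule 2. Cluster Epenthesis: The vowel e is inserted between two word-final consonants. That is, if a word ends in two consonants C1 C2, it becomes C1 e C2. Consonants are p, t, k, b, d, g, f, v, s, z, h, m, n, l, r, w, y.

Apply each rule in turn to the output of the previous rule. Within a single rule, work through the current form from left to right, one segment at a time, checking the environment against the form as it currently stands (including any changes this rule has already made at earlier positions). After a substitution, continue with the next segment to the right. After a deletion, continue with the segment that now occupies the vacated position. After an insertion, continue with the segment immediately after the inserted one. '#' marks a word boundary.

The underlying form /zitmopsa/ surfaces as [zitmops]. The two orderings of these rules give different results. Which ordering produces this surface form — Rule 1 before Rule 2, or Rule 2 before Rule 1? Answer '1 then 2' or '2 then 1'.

Order 1 then 2:
  1 Apocope: [zitmopsa] → [zitmops]
  2 Cluster Epenthesis: [zitmops] → [zitmopes]
  result: [zitmopes]
Order 2 then 1:
  2 Cluster Epenthesis: no change — [zitmopsa]
  1 Apocope: [zitmopsa] → [zitmops]
  result: [zitmops]

2 then 1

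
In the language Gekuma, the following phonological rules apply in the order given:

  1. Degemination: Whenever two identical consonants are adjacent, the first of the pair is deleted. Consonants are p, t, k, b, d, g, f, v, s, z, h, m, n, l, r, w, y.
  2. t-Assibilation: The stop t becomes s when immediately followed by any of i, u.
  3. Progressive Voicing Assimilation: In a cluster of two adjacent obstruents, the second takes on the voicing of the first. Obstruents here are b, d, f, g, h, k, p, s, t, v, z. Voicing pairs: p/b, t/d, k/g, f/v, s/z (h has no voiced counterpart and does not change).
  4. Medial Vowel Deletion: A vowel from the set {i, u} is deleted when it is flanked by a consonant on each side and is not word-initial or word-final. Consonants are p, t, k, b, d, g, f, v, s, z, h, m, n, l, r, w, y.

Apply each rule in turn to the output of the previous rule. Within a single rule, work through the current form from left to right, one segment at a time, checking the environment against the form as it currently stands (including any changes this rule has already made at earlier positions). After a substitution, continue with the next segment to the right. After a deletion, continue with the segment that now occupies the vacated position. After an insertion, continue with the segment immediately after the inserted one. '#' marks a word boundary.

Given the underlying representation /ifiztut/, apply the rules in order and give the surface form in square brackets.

[ifzzt]

1 Degemination: no change — [ifiztut]
2 t-Assibilation: [ifiztut] → [ifizsut]
3 Progressive Voicing Assimilation: [ifizsut] → [ifizzut]
4 Medial Vowel Deletion: [ifizzut] → [ifzzt]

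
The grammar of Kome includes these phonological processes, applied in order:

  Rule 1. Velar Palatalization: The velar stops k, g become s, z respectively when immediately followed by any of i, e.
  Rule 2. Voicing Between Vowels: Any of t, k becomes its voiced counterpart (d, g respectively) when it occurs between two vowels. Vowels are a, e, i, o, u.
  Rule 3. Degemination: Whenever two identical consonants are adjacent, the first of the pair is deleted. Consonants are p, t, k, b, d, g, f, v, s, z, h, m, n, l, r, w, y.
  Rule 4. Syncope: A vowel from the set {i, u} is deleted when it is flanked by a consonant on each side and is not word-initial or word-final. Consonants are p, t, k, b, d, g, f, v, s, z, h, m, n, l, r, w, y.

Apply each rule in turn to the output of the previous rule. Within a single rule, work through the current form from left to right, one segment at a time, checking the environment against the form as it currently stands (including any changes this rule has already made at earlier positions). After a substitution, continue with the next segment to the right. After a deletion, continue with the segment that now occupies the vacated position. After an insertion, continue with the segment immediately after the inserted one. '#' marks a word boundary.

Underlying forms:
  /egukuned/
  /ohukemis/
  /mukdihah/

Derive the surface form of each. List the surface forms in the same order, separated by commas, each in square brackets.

[eggned], [ohsems], [mkdhah]

/egukuned/:
  Rule 1 Velar Palatalization: no change — [egukuned]
  Rule 2 Voicing Between Vowels: [egukuned] → [eguguned]
  Rule 3 Degemination: no change — [eguguned]
  Rule 4 Syncope: [eguguned] → [eggned]
/ohukemis/:
  Rule 1 Velar Palatalization: [ohukemis] → [ohusemis]
  Rule 2 Voicing Between Vowels: no change — [ohusemis]
  Rule 3 Degemination: no change — [ohusemis]
  Rule 4 Syncope: [ohusemis] → [ohsems]
/mukdihah/:
  Rule 1 Velar Palatalization: no change — [mukdihah]
  Rule 2 Voicing Between Vowels: no change — [mukdihah]
  Rule 3 Degemination: no change — [mukdihah]
  Rule 4 Syncope: [mukdihah] → [mkdhah]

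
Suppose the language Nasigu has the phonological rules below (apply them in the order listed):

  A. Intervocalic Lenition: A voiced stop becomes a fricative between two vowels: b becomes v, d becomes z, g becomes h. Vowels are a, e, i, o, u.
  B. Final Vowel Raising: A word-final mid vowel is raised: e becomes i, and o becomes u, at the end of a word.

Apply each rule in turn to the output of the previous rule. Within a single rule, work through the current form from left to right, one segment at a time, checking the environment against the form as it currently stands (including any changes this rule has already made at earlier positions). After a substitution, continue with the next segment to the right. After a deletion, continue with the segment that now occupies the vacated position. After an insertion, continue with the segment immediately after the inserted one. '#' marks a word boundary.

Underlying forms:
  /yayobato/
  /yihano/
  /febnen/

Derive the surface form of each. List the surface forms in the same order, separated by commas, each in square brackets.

/yayobato/:
  A Intervocalic Lenition: [yayobato] → [yayovato]
  B Final Vowel Raising: [yayovato] → [yayovatu]
/yihano/:
  A Intervocalic Lenition: no change — [yihano]
  B Final Vowel Raising: [yihano] → [yihanu]
/febnen/:
  A Intervocalic Lenition: no change — [febnen]
  B Final Vowel Raising: no change — [febnen]

[yayovatu], [yihanu], [febnen]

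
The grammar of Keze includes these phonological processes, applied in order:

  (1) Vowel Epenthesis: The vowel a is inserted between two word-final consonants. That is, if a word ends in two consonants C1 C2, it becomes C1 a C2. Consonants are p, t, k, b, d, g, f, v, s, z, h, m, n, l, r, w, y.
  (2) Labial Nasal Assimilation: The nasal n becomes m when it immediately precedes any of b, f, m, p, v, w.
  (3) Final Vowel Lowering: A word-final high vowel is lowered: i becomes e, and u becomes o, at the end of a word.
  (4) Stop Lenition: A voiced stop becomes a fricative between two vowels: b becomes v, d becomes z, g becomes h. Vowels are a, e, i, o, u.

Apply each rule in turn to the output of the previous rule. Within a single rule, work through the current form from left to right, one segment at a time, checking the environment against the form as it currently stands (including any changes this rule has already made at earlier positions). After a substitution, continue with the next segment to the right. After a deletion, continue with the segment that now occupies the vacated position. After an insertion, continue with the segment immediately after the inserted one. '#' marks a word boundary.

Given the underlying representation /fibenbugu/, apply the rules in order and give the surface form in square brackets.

[fivembuho]

(1) Vowel Epenthesis: no change — [fibenbugu]
(2) Labial Nasal Assimilation: [fibenbugu] → [fibembugu]
(3) Final Vowel Lowering: [fibembugu] → [fibembugo]
(4) Stop Lenition: [fibembugo] → [fivembuho]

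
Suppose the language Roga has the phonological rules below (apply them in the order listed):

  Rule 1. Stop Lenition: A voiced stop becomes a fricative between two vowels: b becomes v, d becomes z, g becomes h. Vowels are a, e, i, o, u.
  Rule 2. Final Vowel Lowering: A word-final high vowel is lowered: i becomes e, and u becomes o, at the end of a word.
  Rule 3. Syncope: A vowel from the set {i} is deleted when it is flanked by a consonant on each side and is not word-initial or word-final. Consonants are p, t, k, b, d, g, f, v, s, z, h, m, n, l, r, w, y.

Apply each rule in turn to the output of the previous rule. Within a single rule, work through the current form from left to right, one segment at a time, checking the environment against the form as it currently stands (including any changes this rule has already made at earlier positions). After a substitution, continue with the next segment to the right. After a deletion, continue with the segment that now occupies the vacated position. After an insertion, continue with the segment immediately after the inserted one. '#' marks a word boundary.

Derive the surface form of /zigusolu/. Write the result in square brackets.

[zhusolo]

Rule 1 Stop Lenition: [zigusolu] → [zihusolu]
Rule 2 Final Vowel Lowering: [zihusolu] → [zihusolo]
Rule 3 Syncope: [zihusolo] → [zhusolo]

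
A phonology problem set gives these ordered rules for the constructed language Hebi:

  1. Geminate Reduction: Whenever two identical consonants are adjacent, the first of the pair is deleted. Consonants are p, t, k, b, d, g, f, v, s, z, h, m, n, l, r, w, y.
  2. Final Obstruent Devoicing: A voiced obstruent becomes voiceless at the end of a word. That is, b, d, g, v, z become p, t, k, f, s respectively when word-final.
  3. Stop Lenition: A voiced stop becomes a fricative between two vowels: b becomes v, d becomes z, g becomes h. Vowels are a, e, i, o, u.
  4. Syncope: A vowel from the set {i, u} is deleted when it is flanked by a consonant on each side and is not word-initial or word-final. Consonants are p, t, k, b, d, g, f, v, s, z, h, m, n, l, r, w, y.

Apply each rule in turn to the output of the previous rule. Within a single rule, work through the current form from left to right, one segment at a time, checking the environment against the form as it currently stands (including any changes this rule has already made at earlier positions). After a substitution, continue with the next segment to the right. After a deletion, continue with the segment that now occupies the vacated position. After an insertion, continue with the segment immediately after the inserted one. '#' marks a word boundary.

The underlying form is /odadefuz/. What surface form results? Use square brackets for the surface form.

[ozazefs]

1 Geminate Reduction: no change — [odadefuz]
2 Final Obstruent Devoicing: [odadefuz] → [odadefus]
3 Stop Lenition: [odadefus] → [ozazefus]
4 Syncope: [ozazefus] → [ozazefs]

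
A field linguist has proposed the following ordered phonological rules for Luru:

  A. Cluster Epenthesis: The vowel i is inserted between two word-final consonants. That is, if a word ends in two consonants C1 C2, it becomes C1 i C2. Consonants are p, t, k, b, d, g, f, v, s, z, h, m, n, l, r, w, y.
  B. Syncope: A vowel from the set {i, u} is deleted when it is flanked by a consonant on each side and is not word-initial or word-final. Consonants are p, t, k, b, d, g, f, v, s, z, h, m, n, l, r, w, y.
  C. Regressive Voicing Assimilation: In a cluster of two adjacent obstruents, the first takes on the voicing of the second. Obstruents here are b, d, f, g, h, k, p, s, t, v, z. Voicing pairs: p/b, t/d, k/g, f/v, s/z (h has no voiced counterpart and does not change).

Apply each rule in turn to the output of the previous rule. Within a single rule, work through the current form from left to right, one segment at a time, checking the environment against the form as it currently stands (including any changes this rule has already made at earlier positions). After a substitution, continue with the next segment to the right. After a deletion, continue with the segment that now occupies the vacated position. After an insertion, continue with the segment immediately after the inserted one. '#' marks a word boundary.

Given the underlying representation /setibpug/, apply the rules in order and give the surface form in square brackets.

A Cluster Epenthesis: no change — [setibpug]
B Syncope: [setibpug] → [setbpg]
C Regressive Voicing Assimilation: [setbpg] → [sedpbg]

[sedpbg]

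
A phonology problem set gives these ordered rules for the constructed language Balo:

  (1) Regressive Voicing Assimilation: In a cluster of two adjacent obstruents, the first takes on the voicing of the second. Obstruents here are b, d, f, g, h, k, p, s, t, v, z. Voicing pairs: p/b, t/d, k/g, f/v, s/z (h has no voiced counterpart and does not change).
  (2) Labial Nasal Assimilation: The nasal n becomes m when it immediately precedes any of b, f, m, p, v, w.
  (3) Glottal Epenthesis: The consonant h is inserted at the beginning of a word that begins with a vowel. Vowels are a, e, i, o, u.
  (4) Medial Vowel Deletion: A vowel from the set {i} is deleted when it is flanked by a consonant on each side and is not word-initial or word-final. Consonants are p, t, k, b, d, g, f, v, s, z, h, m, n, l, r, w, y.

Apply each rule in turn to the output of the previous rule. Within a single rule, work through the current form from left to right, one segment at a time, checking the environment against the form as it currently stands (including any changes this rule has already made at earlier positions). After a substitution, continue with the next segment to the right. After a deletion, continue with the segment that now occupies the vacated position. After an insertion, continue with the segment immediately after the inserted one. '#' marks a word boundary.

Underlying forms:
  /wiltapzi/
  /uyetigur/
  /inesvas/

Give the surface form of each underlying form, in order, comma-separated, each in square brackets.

[wltabzi], [huyetgur], [hnezvas]

/wiltapzi/:
  (1) Regressive Voicing Assimilation: [wiltapzi] → [wiltabzi]
  (2) Labial Nasal Assimilation: no change — [wiltabzi]
  (3) Glottal Epenthesis: no change — [wiltabzi]
  (4) Medial Vowel Deletion: [wiltabzi] → [wltabzi]
/uyetigur/:
  (1) Regressive Voicing Assimilation: no change — [uyetigur]
  (2) Labial Nasal Assimilation: no change — [uyetigur]
  (3) Glottal Epenthesis: [uyetigur] → [huyetigur]
  (4) Medial Vowel Deletion: [huyetigur] → [huyetgur]
/inesvas/:
  (1) Regressive Voicing Assimilation: [inesvas] → [inezvas]
  (2) Labial Nasal Assimilation: no change — [inezvas]
  (3) Glottal Epenthesis: [inezvas] → [hinezvas]
  (4) Medial Vowel Deletion: [hinezvas] → [hnezvas]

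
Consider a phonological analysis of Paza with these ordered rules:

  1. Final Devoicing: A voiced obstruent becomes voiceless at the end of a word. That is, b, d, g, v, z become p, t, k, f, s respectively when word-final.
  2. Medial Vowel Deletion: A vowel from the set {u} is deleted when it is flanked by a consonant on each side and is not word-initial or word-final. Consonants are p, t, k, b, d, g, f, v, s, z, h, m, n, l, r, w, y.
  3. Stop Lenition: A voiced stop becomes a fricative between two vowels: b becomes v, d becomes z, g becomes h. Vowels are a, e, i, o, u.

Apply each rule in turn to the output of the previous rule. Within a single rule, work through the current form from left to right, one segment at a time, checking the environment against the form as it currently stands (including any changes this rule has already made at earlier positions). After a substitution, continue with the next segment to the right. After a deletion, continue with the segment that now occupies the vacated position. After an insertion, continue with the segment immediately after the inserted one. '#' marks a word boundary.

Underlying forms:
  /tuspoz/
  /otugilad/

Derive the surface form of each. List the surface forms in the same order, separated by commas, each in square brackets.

/tuspoz/:
  1 Final Devoicing: [tuspoz] → [tuspos]
  2 Medial Vowel Deletion: [tuspos] → [tspos]
  3 Stop Lenition: no change — [tspos]
/otugilad/:
  1 Final Devoicing: [otugilad] → [otugilat]
  2 Medial Vowel Deletion: [otugilat] → [otgilat]
  3 Stop Lenition: no change — [otgilat]

[tspos], [otgilat]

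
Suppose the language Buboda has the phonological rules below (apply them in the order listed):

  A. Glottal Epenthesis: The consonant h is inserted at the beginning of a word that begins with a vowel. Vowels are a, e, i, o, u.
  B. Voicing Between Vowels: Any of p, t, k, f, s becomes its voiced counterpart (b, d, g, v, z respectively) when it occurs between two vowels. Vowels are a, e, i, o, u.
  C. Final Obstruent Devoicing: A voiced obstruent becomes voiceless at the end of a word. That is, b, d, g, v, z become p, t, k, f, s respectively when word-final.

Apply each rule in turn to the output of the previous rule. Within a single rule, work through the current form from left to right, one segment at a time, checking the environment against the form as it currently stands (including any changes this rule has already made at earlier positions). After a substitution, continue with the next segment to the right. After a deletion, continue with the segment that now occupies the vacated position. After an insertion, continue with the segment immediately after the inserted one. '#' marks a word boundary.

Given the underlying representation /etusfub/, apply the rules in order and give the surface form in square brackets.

[hedusfup]

A Glottal Epenthesis: [etusfub] → [hetusfub]
B Voicing Between Vowels: [hetusfub] → [hedusfub]
C Final Obstruent Devoicing: [hedusfub] → [hedusfup]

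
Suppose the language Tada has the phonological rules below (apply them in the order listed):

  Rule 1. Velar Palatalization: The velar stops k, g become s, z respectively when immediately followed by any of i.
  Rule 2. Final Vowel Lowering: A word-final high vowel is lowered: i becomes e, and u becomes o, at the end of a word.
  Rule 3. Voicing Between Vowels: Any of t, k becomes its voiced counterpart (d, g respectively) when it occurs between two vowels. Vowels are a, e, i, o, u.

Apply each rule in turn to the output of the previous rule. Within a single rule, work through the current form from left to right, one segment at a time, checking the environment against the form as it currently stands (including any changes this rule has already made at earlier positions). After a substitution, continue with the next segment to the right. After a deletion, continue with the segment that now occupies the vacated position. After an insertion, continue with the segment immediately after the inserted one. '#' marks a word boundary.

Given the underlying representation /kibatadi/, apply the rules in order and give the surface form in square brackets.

[sibadade]

Rule 1 Velar Palatalization: [kibatadi] → [sibatadi]
Rule 2 Final Vowel Lowering: [sibatadi] → [sibatade]
Rule 3 Voicing Between Vowels: [sibatade] → [sibadade]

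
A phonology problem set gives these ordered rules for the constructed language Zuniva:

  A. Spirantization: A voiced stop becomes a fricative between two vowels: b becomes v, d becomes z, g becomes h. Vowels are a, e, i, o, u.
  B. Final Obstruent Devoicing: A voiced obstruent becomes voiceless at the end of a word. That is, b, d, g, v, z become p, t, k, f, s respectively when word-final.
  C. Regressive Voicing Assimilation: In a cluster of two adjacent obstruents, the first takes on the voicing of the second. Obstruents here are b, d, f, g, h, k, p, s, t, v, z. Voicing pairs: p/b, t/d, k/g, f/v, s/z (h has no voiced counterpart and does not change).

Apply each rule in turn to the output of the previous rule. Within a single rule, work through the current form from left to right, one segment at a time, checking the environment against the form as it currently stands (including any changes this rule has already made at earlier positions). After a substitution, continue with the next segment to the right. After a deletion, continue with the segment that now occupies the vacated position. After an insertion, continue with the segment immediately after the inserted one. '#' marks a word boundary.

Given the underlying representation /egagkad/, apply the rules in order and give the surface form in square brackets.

A Spirantization: [egagkad] → [ehagkad]
B Final Obstruent Devoicing: [ehagkad] → [ehagkat]
C Regressive Voicing Assimilation: [ehagkat] → [ehakkat]

[ehakkat]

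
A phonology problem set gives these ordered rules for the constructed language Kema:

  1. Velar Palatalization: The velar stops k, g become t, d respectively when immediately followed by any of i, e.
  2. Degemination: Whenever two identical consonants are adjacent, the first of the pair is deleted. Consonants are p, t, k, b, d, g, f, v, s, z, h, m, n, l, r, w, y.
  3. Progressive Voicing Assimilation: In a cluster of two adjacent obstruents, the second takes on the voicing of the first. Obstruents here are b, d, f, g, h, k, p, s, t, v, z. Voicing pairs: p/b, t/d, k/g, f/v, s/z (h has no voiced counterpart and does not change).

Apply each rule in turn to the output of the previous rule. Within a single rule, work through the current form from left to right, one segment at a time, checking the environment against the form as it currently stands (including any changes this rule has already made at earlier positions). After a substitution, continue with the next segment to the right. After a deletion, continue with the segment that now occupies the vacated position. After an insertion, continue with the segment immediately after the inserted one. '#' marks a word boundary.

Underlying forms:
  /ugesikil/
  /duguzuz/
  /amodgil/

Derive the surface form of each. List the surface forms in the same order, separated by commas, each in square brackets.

[udesitil], [duguzuz], [amodil]

/ugesikil/:
  1 Velar Palatalization: [ugesikil] → [udesitil]
  2 Degemination: no change — [udesitil]
  3 Progressive Voicing Assimilation: no change — [udesitil]
/duguzuz/:
  1 Velar Palatalization: no change — [duguzuz]
  2 Degemination: no change — [duguzuz]
  3 Progressive Voicing Assimilation: no change — [duguzuz]
/amodgil/:
  1 Velar Palatalization: [amodgil] → [amoddil]
  2 Degemination: [amoddil] → [amodil]
  3 Progressive Voicing Assimilation: no change — [amodil]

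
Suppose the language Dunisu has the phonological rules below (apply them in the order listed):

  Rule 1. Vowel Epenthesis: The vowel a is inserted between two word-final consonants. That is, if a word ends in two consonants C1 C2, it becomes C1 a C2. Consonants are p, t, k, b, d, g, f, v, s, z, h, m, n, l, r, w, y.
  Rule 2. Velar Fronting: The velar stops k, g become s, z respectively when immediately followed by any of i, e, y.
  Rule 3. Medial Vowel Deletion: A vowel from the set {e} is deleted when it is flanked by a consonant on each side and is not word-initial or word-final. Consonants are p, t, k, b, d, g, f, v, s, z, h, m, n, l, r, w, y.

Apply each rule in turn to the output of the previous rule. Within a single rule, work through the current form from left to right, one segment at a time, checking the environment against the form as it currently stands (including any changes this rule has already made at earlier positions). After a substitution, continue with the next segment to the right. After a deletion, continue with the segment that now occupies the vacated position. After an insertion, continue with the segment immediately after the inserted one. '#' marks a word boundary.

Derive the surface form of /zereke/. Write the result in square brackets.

[zrse]

Rule 1 Vowel Epenthesis: no change — [zereke]
Rule 2 Velar Fronting: [zereke] → [zerese]
Rule 3 Medial Vowel Deletion: [zerese] → [zrse]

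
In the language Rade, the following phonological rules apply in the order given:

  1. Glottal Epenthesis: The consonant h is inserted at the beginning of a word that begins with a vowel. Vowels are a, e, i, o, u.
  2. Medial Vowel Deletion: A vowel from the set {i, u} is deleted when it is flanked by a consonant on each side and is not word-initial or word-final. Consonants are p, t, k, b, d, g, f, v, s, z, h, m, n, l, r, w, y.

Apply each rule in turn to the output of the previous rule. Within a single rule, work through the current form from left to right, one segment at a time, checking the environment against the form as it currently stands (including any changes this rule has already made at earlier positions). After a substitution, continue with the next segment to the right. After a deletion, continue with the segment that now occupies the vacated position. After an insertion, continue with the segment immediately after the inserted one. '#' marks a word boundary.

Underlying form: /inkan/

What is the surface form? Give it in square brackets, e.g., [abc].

[hnkan]

1 Glottal Epenthesis: [inkan] → [hinkan]
2 Medial Vowel Deletion: [hinkan] → [hnkan]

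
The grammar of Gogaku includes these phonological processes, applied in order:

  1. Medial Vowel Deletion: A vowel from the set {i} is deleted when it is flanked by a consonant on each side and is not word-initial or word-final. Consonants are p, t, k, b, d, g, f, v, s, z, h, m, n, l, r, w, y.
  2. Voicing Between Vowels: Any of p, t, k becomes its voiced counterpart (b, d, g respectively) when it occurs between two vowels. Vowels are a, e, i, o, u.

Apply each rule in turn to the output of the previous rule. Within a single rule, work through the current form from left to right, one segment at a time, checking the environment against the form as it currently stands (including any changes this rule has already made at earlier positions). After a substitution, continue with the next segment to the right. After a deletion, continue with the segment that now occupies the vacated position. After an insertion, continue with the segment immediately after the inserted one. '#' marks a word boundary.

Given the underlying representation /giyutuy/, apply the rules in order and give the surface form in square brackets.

[gyuduy]

1 Medial Vowel Deletion: [giyutuy] → [gyutuy]
2 Voicing Between Vowels: [gyutuy] → [gyuduy]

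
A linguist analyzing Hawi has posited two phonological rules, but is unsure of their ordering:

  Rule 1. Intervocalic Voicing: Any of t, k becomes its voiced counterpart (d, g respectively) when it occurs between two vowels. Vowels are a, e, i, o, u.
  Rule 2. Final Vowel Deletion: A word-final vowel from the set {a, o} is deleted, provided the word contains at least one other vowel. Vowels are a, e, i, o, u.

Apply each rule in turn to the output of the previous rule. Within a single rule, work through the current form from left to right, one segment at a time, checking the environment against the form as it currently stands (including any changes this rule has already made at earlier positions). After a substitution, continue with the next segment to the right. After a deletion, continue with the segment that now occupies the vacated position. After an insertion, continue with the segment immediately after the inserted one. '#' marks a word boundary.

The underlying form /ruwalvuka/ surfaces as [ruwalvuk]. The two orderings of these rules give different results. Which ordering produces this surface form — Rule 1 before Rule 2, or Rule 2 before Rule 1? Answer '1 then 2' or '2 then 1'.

2 then 1

Order 1 then 2:
  1 Intervocalic Voicing: [ruwalvuka] → [ruwalvuga]
  2 Final Vowel Deletion: [ruwalvuga] → [ruwalvug]
  result: [ruwalvug]
Order 2 then 1:
  2 Final Vowel Deletion: [ruwalvuka] → [ruwalvuk]
  1 Intervocalic Voicing: no change — [ruwalvuk]
  result: [ruwalvuk]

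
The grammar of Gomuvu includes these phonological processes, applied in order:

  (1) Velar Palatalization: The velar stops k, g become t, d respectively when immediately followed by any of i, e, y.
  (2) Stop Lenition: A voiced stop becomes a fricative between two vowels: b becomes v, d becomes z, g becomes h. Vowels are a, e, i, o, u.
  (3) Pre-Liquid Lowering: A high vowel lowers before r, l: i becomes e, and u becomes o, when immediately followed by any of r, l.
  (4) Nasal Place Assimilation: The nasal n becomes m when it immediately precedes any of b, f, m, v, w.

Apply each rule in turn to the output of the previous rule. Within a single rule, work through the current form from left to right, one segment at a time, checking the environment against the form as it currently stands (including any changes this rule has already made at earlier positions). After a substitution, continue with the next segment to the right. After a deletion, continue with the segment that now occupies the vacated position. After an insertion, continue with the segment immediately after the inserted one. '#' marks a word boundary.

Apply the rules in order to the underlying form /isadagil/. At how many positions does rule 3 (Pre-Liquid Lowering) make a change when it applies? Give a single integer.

(1) Velar Palatalization: [isadagil] → [isadadil]
(2) Stop Lenition: [isadadil] → [isazazil]
(3) Pre-Liquid Lowering: [isazazil] → [isazazel]
(4) Nasal Place Assimilation: no change — [isazazel]
Rule 3 changed 1 position(s).

1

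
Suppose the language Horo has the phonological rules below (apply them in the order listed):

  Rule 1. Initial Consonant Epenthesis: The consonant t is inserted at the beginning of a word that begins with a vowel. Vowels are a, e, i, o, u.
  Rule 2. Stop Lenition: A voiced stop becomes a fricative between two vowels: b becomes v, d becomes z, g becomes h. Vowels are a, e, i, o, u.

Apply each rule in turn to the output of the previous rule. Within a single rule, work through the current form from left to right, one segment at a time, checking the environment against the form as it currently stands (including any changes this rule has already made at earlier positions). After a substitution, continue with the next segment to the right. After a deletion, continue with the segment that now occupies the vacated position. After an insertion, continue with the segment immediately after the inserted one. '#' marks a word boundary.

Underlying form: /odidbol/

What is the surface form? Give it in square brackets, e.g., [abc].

[tozidbol]

Rule 1 Initial Consonant Epenthesis: [odidbol] → [todidbol]
Rule 2 Stop Lenition: [todidbol] → [tozidbol]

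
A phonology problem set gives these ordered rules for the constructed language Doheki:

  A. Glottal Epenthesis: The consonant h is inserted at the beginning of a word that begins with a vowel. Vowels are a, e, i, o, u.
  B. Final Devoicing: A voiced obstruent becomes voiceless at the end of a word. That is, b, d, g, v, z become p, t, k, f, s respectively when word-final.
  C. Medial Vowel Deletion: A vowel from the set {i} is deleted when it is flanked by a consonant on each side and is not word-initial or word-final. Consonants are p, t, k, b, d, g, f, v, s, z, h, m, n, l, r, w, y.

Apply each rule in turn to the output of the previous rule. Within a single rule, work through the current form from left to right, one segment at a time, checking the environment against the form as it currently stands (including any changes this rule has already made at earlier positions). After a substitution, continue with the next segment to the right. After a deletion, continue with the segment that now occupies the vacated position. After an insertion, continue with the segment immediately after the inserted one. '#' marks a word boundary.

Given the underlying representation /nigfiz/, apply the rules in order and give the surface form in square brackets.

A Glottal Epenthesis: no change — [nigfiz]
B Final Devoicing: [nigfiz] → [nigfis]
C Medial Vowel Deletion: [nigfis] → [ngfs]

[ngfs]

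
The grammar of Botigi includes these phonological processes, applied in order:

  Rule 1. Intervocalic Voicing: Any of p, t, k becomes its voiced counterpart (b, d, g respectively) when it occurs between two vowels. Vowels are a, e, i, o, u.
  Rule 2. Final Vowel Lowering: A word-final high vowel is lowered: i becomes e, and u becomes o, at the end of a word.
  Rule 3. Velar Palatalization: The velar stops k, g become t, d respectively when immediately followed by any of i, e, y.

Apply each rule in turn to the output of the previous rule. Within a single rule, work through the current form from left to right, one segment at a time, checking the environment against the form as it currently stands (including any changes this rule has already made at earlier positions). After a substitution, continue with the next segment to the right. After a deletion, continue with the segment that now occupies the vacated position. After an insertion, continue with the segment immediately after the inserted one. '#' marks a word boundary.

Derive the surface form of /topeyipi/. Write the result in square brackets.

Rule 1 Intervocalic Voicing: [topeyipi] → [tobeyibi]
Rule 2 Final Vowel Lowering: [tobeyibi] → [tobeyibe]
Rule 3 Velar Palatalization: no change — [tobeyibe]

[tobeyibe]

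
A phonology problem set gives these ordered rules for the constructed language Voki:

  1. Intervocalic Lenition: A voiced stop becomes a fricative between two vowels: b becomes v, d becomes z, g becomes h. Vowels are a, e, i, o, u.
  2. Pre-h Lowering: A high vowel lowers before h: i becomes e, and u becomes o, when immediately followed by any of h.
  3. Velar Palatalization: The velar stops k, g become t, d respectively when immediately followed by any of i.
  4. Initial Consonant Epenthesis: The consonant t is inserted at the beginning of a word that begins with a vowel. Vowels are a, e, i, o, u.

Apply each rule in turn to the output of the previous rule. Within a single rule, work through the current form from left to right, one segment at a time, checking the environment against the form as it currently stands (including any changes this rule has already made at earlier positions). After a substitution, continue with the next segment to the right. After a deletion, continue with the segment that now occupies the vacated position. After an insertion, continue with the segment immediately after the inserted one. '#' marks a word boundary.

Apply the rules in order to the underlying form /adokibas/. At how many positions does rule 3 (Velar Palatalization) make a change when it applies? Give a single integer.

1 Intervocalic Lenition: [adokibas] → [azokivas]
2 Pre-h Lowering: no change — [azokivas]
3 Velar Palatalization: [azokivas] → [azotivas]
4 Initial Consonant Epenthesis: [azotivas] → [tazotivas]
Rule 3 changed 1 position(s).

1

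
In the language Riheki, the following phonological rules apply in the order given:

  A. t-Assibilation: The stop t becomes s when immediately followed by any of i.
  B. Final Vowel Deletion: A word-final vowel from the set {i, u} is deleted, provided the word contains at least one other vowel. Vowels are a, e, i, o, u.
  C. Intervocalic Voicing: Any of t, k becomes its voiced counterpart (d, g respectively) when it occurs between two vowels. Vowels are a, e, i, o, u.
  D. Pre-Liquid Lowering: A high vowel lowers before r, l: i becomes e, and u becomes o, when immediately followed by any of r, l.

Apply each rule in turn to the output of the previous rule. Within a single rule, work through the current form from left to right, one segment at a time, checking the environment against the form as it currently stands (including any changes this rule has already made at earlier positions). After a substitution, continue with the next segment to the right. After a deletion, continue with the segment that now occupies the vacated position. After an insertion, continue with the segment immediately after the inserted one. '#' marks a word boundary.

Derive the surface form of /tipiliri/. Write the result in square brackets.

A t-Assibilation: [tipiliri] → [sipiliri]
B Final Vowel Deletion: [sipiliri] → [sipilir]
C Intervocalic Voicing: no change — [sipilir]
D Pre-Liquid Lowering: [sipilir] → [sipeler]

[sipeler]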